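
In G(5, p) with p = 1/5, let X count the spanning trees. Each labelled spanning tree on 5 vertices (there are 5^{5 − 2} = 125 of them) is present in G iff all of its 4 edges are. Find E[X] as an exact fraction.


K_5 has 5^{5 − 2} = 125 labelled spanning trees.
For each such spanning tree H, let X_H = 1 if all 4 edges of H are present in G. Then P[X_H = 1] = p^{4} = (1/5)^{4} = 1/625.
Summing the indicators: E[X] = Σ_H E[X_H] = 125 · p^{4} = 125 · 1/625 = 1/5.
Numerically: E[X] ≈ 0.2.

E[X] = 125 · (1/5)^{4} = 1/5 ≈ 0.2.


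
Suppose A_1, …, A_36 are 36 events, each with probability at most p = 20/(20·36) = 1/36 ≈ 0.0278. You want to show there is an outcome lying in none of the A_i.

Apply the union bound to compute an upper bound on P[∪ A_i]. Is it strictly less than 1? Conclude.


Union bound: P[∪_{i=1}^{36} A_i] ≤ Σ_i P[A_i] ≤ 36·p = 36·(1/36) = 1.
Numerically: 1 ≈ 1.0000.
Is 1 < 1? NO.
Since the bound 1 is ≥ 1, the union bound is uninformative here; it does NOT by itself certify existence.

36·p = 1 ≈ 1.0000; existence NOT certified by the union bound.


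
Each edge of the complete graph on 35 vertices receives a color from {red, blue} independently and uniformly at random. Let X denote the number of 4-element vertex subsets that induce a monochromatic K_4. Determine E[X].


Let X = Σ_S X_S over the C(35, 4) = 52360 subsets S of size 4, where X_S = 1 if the K_4 on S is monochromatic.
For a fixed S, the K_4 on S has C(4, 2) = 6 edges. P[all 6 edges red] = (1/2)^6, and likewise for blue, so P[monochromatic] = 2·(1/2)^6 = 2^{1 − 6} = 1/32.
Summing: E[X] = C(35, 4) · 2^{1 − 6} = 52360 · 1/32 = 6545/4.
Numerically: E[X] ≈ 1636.250000.

E[X] = C(35,4)·2^(1−C(4,2)) = 6545/4 ≈ 1636.250000.


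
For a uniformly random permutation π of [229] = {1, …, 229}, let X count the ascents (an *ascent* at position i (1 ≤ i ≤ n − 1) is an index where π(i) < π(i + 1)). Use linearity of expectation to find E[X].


Write X = Σ X_I over i = 1, …, 228, with X_I the indicator of one ascent.
There are 228 indicators.
For each fixed i, the pair (π(i), π(i+1)) is a uniformly random ordered pair of distinct values from {1, …, 229}; by symmetry P[π(i) < π(i+1)] = 1/2.
By linearity: E[X] = 228 · (1/2) = (229 − 1) · (1/2) = 114 ≈ 114.00000.

E[X] = 114 = 114.00000.


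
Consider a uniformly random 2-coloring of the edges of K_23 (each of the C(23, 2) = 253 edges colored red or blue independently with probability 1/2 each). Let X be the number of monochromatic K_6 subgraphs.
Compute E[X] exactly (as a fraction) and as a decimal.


Let X = Σ_S X_S over the C(23, 6) = 100947 subsets S of size 6, where X_S = 1 if the K_6 on S is monochromatic.
For a fixed S, the K_6 on S has C(6, 2) = 15 edges. P[all 15 edges red] = (1/2)^15, and likewise for blue, so P[monochromatic] = 2·(1/2)^15 = 2^{1 − 15} = 1/16384.
Summing: E[X] = C(23, 6) · 2^{1 − 15} = 100947 · 1/16384 = 100947/16384.
Numerically: E[X] ≈ 6.161316.

E[X] = C(23,6)·2^(1−C(6,2)) = 100947/16384 ≈ 6.161316.


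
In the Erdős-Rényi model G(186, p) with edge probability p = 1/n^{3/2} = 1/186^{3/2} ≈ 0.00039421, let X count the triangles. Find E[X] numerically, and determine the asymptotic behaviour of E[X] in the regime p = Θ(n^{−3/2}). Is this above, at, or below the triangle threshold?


Number of potential triangles: C(186, 3) = 1055240.
Each occurs with probability p³ ≈ (0.00039421)³ ≈ 6.1262082e-11.
By linearity: E[X] = C(186, 3)·p³ ≈ 1055240 · 6.1262082e-11 ≈ 0.00006.
Since α = 3/2 > 1, p = c/n^{3/2} = o(1/n) is below the triangle threshold p ~ 1/n. Asymptotically E[X] ~ (c³/6)·n^{3(1−α)} = (1³/6)·n^{-1.5} → 0, so by Markov's inequality G has no triangles w.h.p.

E[X] ≈ 0.00006; in regime p = Θ(1/n^{3/2}) E[X] tends to 0 (below the triangle threshold p ~ 1/n).


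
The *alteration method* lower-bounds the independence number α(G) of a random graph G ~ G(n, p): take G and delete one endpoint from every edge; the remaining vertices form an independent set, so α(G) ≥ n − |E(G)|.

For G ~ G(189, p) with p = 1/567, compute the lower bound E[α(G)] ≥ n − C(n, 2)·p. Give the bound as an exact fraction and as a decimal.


E[|E(G)|] = C(189, 2)·p = 17766 · (1/567) = 94/3.
E[α(G)] ≥ n − E[|E(G)|] = 189 − 94/3 = 473/3.
Numerically: ≈ 157.66667.
(This is only a lower bound; the true E[α(G)] may be larger.)

E[α(G)] ≥ 473/3 ≈ 157.66667.


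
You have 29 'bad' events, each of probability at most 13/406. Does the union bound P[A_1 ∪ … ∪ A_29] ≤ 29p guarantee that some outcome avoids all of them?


Union bound: P[∪_{i=1}^{29} A_i] ≤ Σ_i P[A_i] ≤ 29·p = 29·(13/406) = 13/14.
Numerically: 13/14 ≈ 0.9285714.
Is 13/14 < 1? YES.
Since P[∪ A_i] ≤ 13/14 < 1, the complement has P[∩ A_i^c] ≥ 1 − 13/14 = 1/14 > 0, so some outcome avoids every A_i.

29·p = 13/14 ≈ 0.9285714; existence CERTIFIED by the union bound.


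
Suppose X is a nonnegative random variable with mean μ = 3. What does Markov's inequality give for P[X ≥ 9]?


μ = E[X] = 3, a = 9.
Markov: P[X ≥ 9] ≤ μ/a = (3)/9 = 1/3.
Numerically: ≈ 0.3333.
(Since a = 9 > μ = 3.0000, the bound 1/3 is < 1 and informative.)

P[X ≥ 9] ≤ 1/3 ≈ 0.3333.


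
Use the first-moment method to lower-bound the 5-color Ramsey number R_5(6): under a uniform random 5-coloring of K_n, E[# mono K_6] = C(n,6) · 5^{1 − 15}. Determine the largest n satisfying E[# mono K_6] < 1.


We need C(n, 6) · 5^{1 − 15} < 1, i.e. C(n, 6) < 5^{15 − 1} = 6103515625.
Check values of n near the boundary:
  n = 124: C(124, 6) = 4465475476; 4465475476 < 6103515625? YES
  n = 125: C(125, 6) = 4690625500; 4690625500 < 6103515625? YES
  n = 126: C(126, 6) = 4925156775; 4925156775 < 6103515625? YES
  n = 127: C(127, 6) = 5169379425; 5169379425 < 6103515625? YES
  n = 128: C(128, 6) = 5423611200; 5423611200 < 6103515625? YES
  n = 129: C(129, 6) = 5688177600; 5688177600 < 6103515625? YES
  n = 130: C(130, 6) = 5963412000; 5963412000 < 6103515625? YES
  n = 131: C(131, 6) = 6249655776; 6249655776 < 6103515625? NO
  n = 132: C(132, 6) = 6547258432; 6547258432 < 6103515625? NO
  n = 133: C(133, 6) = 6856577728; 6856577728 < 6103515625? NO
The largest n with C(n, 6) < 6103515625 is n = 130 (where E[X] = 47707296/48828125 ≈ 0.9770). Hence R_5(6) > 130, i.e. R_5(6) ≥ 131.

Largest n = 130; hence R_5(6) > 130.


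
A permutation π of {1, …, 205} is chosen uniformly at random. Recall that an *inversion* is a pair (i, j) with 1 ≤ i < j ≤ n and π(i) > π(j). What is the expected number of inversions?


Write X = Σ X_I over the C(205, 2) = 20910 pairs i < j, with X_I the indicator of one inversion.
There are 20910 indicators.
For each fixed pair i < j, the values π(i) and π(j) are two distinct elements of {1, …, 205} in uniformly random order; by symmetry P[π(i) > π(j)] = 1/2.
By linearity: E[X] = 20910 · (1/2) = C(205, 2) · (1/2) = 20910/2 = 10455 ≈ 10455.0000.

E[X] = 10455 = 10455.0000.


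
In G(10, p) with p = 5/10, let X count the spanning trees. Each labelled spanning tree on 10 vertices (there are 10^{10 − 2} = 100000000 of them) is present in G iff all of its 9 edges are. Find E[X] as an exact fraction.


K_10 has 10^{10 − 2} = 100000000 labelled spanning trees.
For each such spanning tree H, let X_H = 1 if all 9 edges of H are present in G. Then P[X_H = 1] = p^{9} = (1/2)^{9} = 1/512.
By linearity of expectation: E[X] = Σ_H E[X_H] = 100000000 · p^{9} = 100000000 · 1/512 = 390625/2.
Numerically: E[X] ≈ 1.9531e+05.

E[X] = 100000000 · (1/2)^{9} = 390625/2 ≈ 1.9531e+05.


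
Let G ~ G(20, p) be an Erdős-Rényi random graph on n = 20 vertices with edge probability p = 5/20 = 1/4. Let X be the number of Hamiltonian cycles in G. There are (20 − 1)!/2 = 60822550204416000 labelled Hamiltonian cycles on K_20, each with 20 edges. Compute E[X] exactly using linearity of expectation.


K_20 has (20 − 1)!/2 = 60822550204416000 labelled Hamiltonian cycles.
For each such Hamiltonian cycle H, let X_H = 1 if all 20 edges of H are present in G. Then P[X_H = 1] = p^{20} = (1/4)^{20} = 1/1099511627776.
By linearity of expectation: E[X] = Σ_H E[X_H] = 60822550204416000 · p^{20} = 60822550204416000 · 1/1099511627776 = 1856156927625/33554432.
Numerically: E[X] ≈ 5.53e+04.

E[X] = 60822550204416000 · (1/4)^{20} = 1856156927625/33554432 ≈ 5.53e+04.


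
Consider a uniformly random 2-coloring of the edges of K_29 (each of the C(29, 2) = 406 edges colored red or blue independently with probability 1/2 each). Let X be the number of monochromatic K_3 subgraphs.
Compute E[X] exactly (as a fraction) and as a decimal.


Let X = Σ_S X_S over the C(29, 3) = 3654 subsets S of size 3, where X_S = 1 if the K_3 on S is monochromatic.
For a fixed S, the K_3 on S has C(3, 2) = 3 edges. P[all 3 edges red] = (1/2)^3, and likewise for blue, so P[monochromatic] = 2·(1/2)^3 = 2^{1 − 3} = 1/4.
By linearity: E[X] = C(29, 3) · 2^{1 − 3} = 3654 · 1/4 = 1827/2.
Numerically: E[X] ≈ 913.500000.

E[X] = C(29,3)·2^(1−C(3,2)) = 1827/2 ≈ 913.500000.


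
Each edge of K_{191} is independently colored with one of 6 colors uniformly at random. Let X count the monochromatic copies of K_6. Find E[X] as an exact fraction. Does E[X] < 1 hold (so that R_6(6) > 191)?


E[X] = C(191, 6) · 6^{1 − 15} = 62291483793 · 6^{−14} = 62291483793/78364164096.
As a reduced fraction: E[X] = 6921275977/8707129344 ≈ 0.79490.
Is E[X] < 1? YES.
Since E[X] < 1, there exists a 6-coloring of K_{191} with no monochromatic K_6; hence R_6(6) > 191.

E[X] = 6921275977/8707129344 ≈ 0.79490; E[X] < 1, so R_6(6) > 191.


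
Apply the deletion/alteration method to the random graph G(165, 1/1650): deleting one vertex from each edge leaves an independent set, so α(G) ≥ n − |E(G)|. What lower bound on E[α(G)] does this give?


E[|E(G)|] = C(165, 2)·p = 13530 · (1/1650) = 41/5.
E[α(G)] ≥ n − E[|E(G)|] = 165 − 41/5 = 784/5.
Numerically: ≈ 156.8000.
(This is only a lower bound; the true E[α(G)] may be larger.)

E[α(G)] ≥ 784/5 ≈ 156.8000.


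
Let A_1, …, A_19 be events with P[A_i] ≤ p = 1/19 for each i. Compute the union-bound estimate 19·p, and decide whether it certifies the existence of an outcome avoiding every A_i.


Union bound: P[∪_{i=1}^{19} A_i] ≤ Σ_i P[A_i] ≤ 19·p = 19·(1/19) = 1.
Numerically: 1 ≈ 1.000000.
Is 1 < 1? NO.
Since the bound 1 is ≥ 1, the union bound is uninformative here; it does NOT by itself certify existence.

19·p = 1 ≈ 1.000000; existence NOT certified by the union bound.


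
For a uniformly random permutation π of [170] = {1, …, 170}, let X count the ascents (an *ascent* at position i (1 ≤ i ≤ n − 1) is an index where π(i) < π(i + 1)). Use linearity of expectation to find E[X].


Write X = Σ X_I over i = 1, …, 169, with X_I the indicator of one ascent.
There are 169 indicators.
For each fixed i, the pair (π(i), π(i+1)) is a uniformly random ordered pair of distinct values from {1, …, 170}; by symmetry P[π(i) < π(i+1)] = 1/2.
By linearity: E[X] = 169 · (1/2) = (170 − 1) · (1/2) = 169/2 ≈ 84.50000.

E[X] = 169/2 = 84.50000.


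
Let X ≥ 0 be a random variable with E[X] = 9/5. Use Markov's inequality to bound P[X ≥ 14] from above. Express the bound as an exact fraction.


μ = E[X] = 9/5, a = 14.
Markov: P[X ≥ 14] ≤ μ/a = (9/5)/14 = 9/70.
Numerically: ≈ 0.128571.
(Since a = 14 > μ = 1.800000, the bound 9/70 is < 1 and informative.)

P[X ≥ 14] ≤ 9/70 ≈ 0.128571.


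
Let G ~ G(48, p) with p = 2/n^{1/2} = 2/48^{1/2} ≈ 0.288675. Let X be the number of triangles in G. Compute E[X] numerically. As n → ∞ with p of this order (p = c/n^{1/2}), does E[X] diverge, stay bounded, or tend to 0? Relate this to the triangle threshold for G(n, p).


Number of potential triangles: C(48, 3) = 17296.
Each occurs with probability p³ ≈ (0.288675)³ ≈ 2.40562612e-02.
By linearity: E[X] = C(48, 3)·p³ ≈ 17296 · 2.40562612e-02 ≈ 416.077094.
Since α = 1/2 < 1, p = c/n^{1/2} ≫ 1/n is above the triangle threshold p ~ 1/n. Asymptotically E[X] ~ (c³/6)·n^{3(1−α)} = (2³/6)·n^{1.5} → ∞; triangles are abundant w.h.p.

E[X] ≈ 416.077094; in regime p = Θ(1/n^{1/2}) E[X] diverges (above the triangle threshold p ~ 1/n).


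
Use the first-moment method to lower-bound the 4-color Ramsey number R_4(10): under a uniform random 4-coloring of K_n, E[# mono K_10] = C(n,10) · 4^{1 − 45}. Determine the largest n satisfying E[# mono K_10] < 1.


We need C(n, 10) · 4^{1 − 45} < 1, i.e. C(n, 10) < 4^{45 − 1} = 309485009821345068724781056.
Check values of n near the boundary:
  n = 2020: C(2020, 10) = 304832018578739931133653656; 304832018578739931133653656 < 309485009821345068724781056? YES
  n = 2021: C(2021, 10) = 306347841644770462864800616; 306347841644770462864800616 < 309485009821345068724781056? YES
  n = 2022: C(2022, 10) = 307870445231474093395937796; 307870445231474093395937796 < 309485009821345068724781056? YES
  n = 2023: C(2023, 10) = 309399856285778485315440716; 309399856285778485315440716 < 309485009821345068724781056? YES
  n = 2024: C(2024, 10) = 310936101848269937576192656; 310936101848269937576192656 < 309485009821345068724781056? NO
  n = 2025: C(2025, 10) = 312479209053472269772600560; 312479209053472269772600560 < 309485009821345068724781056? NO
The largest n with C(n, 10) < 309485009821345068724781056 is n = 2023 (where E[X] = 77349964071444621328860179/77371252455336267181195264 ≈ 1.000). Hence R_4(10) > 2023, i.e. R_4(10) ≥ 2024.

Largest n = 2023; hence R_4(10) > 2023.


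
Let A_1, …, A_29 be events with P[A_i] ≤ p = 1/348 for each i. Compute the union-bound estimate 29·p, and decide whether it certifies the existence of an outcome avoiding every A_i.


Union bound: P[∪_{i=1}^{29} A_i] ≤ Σ_i P[A_i] ≤ 29·p = 29·(1/348) = 1/12.
Numerically: 1/12 ≈ 0.083.
Is 1/12 < 1? YES.
Since P[∪ A_i] ≤ 1/12 < 1, the complement has P[∩ A_i^c] ≥ 1 − 1/12 = 11/12 > 0, so some outcome avoids every A_i.

29·p = 1/12 ≈ 0.083; existence CERTIFIED by the union bound.


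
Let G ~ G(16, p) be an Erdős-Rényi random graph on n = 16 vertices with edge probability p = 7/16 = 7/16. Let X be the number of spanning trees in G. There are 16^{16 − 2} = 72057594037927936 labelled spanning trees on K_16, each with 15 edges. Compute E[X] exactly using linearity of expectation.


K_16 has 16^{16 − 2} = 72057594037927936 labelled spanning trees.
For each such spanning tree H, let X_H = 1 if all 15 edges of H are present in G. Then P[X_H = 1] = p^{15} = (7/16)^{15} = 4747561509943/1152921504606846976.
By linearity: E[X] = Σ_H E[X_H] = 72057594037927936 · p^{15} = 72057594037927936 · 4747561509943/1152921504606846976 = 4747561509943/16.
Numerically: E[X] ≈ 2.967e+11.

E[X] = 72057594037927936 · (7/16)^{15} = 4747561509943/16 ≈ 2.967e+11.


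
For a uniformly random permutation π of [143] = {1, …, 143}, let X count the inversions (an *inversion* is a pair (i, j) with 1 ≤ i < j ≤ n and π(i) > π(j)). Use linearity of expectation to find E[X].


Write X = Σ X_I over the C(143, 2) = 10153 pairs i < j, with X_I the indicator of one inversion.
There are 10153 indicators.
For each fixed pair i < j, the values π(i) and π(j) are two distinct elements of {1, …, 143} in uniformly random order; by symmetry P[π(i) > π(j)] = 1/2.
By linearity: E[X] = 10153 · (1/2) = C(143, 2) · (1/2) = 10153/2 = 10153/2 ≈ 5076.50000.

E[X] = 10153/2 = 5076.50000.


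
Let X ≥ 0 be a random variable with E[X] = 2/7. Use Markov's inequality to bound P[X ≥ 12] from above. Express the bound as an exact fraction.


μ = E[X] = 2/7, a = 12.
Markov: P[X ≥ 12] ≤ μ/a = (2/7)/12 = 1/42.
Numerically: ≈ 0.0238.
(Since a = 12 > μ = 0.2857, the bound 1/42 is < 1 and informative.)

P[X ≥ 12] ≤ 1/42 ≈ 0.0238.


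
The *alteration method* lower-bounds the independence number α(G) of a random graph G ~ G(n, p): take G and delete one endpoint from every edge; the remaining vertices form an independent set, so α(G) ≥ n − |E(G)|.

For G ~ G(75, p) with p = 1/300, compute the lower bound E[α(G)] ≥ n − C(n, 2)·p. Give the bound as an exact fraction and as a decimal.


E[|E(G)|] = C(75, 2)·p = 2775 · (1/300) = 37/4.
E[α(G)] ≥ n − E[|E(G)|] = 75 − 37/4 = 263/4.
Numerically: ≈ 65.75000.
(This is only a lower bound; the true E[α(G)] may be larger.)

E[α(G)] ≥ 263/4 ≈ 65.75000.


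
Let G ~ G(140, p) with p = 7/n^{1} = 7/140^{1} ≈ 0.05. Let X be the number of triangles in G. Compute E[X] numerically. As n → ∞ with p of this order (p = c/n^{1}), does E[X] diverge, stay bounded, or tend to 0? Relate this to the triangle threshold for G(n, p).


Number of potential triangles: C(140, 3) = 447580.
Each occurs with probability p³ ≈ (0.05)³ ≈ 1.250000e-04.
By linearity: E[X] = C(140, 3)·p³ ≈ 447580 · 1.250000e-04 ≈ 55.9475.
Here α = 1, so p = 7/n is exactly at the triangle threshold p ~ 1/n. Asymptotically E[X] → c³/6 = 7³/6 = 343/6 ≈ 57.1667, a bounded constant. In this regime the triangle count is asymptotically Poisson(c³/6).

E[X] ≈ 55.9475; in regime p = Θ(1/n^{1}) E[X] stays bounded (at the triangle threshold p ~ 1/n).


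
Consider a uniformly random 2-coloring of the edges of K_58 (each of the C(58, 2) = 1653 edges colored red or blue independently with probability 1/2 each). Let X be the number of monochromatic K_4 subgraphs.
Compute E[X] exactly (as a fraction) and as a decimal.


Let X = Σ_S X_S over the C(58, 4) = 424270 subsets S of size 4, where X_S = 1 if the K_4 on S is monochromatic.
For a fixed S, the K_4 on S has C(4, 2) = 6 edges. P[all 6 edges red] = (1/2)^6, and likewise for blue, so P[monochromatic] = 2·(1/2)^6 = 2^{1 − 6} = 1/32.
Summing: E[X] = C(58, 4) · 2^{1 − 6} = 424270 · 1/32 = 212135/16.
Numerically: E[X] ≈ 13258.4375.

E[X] = C(58,4)·2^(1−C(4,2)) = 212135/16 ≈ 13258.4375.


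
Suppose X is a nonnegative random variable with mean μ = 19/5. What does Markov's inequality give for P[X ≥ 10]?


μ = E[X] = 19/5, a = 10.
Markov: P[X ≥ 10] ≤ μ/a = (19/5)/10 = 19/50.
Numerically: ≈ 0.380.
(Since a = 10 > μ = 3.800, the bound 19/50 is < 1 and informative.)

P[X ≥ 10] ≤ 19/50 ≈ 0.380.


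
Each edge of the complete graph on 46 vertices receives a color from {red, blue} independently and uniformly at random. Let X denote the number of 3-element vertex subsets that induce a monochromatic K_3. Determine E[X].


Let X = Σ_S X_S over the C(46, 3) = 15180 subsets S of size 3, where X_S = 1 if the K_3 on S is monochromatic.
For a fixed S, the K_3 on S has C(3, 2) = 3 edges. P[all 3 edges red] = (1/2)^3, and likewise for blue, so P[monochromatic] = 2·(1/2)^3 = 2^{1 − 3} = 1/4.
Summing: E[X] = C(46, 3) · 2^{1 − 3} = 15180 · 1/4 = 3795.
Numerically: E[X] ≈ 3795.00000.

E[X] = C(46,3)·2^(1−C(3,2)) = 3795 ≈ 3795.00000.


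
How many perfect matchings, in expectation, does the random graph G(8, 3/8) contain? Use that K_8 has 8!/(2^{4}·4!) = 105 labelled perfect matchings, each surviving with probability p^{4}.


K_8 has 8!/(2^{4}·4!) = 105 labelled perfect matchings.
For each such perfect matching H, let X_H = 1 if all 4 edges of H are present in G. Then P[X_H = 1] = p^{4} = (3/8)^{4} = 81/4096.
By linearity: E[X] = Σ_H E[X_H] = 105 · p^{4} = 105 · 81/4096 = 8505/4096.
Numerically: E[X] ≈ 2.076.

E[X] = 105 · (3/8)^{4} = 8505/4096 ≈ 2.076.


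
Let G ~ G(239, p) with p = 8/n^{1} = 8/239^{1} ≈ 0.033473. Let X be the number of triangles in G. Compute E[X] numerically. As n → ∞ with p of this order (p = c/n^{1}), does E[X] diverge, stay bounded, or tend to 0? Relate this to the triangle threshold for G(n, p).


Number of potential triangles: C(239, 3) = 2246839.
Each occurs with probability p³ ≈ (0.033473)³ ≈ 3.7503885e-05.
By linearity: E[X] = C(239, 3)·p³ ≈ 2246839 · 3.7503885e-05 ≈ 84.26519.
Here α = 1, so p = 8/n is exactly at the triangle threshold p ~ 1/n. Asymptotically E[X] → c³/6 = 8³/6 = 256/3 ≈ 85.33333, a bounded constant. In this regime the triangle count is asymptotically Poisson(c³/6).

E[X] ≈ 84.26519; in regime p = Θ(1/n^{1}) E[X] stays bounded (at the triangle threshold p ~ 1/n).


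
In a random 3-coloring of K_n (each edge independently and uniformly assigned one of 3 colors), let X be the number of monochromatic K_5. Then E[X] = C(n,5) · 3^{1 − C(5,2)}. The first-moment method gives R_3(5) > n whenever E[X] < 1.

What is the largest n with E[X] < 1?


We need C(n, 5) · 3^{1 − 10} < 1, i.e. C(n, 5) < 3^{10 − 1} = 19683.
Check values of n near the boundary:
  n = 19: C(19, 5) = 11628; 11628 < 19683? YES
  n = 20: C(20, 5) = 15504; 15504 < 19683? YES
  n = 21: C(21, 5) = 20349; 20349 < 19683? NO
  n = 22: C(22, 5) = 26334; 26334 < 19683? NO
The largest n with C(n, 5) < 19683 is n = 20 (where E[X] = 5168/6561 ≈ 0.78768). Hence R_3(5) > 20, i.e. R_3(5) ≥ 21.

Largest n = 20; hence R_3(5) > 20.


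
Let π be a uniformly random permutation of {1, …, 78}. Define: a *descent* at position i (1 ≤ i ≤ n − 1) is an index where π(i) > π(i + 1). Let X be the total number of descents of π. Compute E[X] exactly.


Write X = Σ X_I over i = 1, …, 77, with X_I the indicator of one descent.
There are 77 indicators.
For each fixed i, the pair (π(i), π(i+1)) is a uniformly random ordered pair of distinct values from {1, …, 78}; by symmetry P[π(i) > π(i+1)] = 1/2.
By linearity: E[X] = 77 · (1/2) = (78 − 1) · (1/2) = 77/2 ≈ 38.5000.

E[X] = 77/2 = 38.5000.


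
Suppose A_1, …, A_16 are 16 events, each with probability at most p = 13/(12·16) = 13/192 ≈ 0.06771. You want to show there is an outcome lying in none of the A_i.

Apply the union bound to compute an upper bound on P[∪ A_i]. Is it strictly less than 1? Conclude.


Union bound: P[∪_{i=1}^{16} A_i] ≤ Σ_i P[A_i] ≤ 16·p = 16·(13/192) = 13/12.
Numerically: 13/12 ≈ 1.08333.
Is 13/12 < 1? NO.
Since the bound 13/12 is ≥ 1, the union bound is uninformative here; it does NOT by itself certify existence.

16·p = 13/12 ≈ 1.08333; existence NOT certified by the union bound.


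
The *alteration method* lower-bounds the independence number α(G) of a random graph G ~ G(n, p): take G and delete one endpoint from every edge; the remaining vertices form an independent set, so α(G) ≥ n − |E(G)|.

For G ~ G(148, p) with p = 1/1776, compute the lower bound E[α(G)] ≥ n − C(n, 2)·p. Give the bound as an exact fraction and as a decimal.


E[|E(G)|] = C(148, 2)·p = 10878 · (1/1776) = 49/8.
E[α(G)] ≥ n − E[|E(G)|] = 148 − 49/8 = 1135/8.
Numerically: ≈ 141.875000.
(This is only a lower bound; the true E[α(G)] may be larger.)

E[α(G)] ≥ 1135/8 ≈ 141.875000.


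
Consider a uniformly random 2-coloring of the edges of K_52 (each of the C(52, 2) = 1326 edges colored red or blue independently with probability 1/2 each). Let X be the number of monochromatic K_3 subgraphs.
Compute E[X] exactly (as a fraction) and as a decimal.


Let X = Σ_S X_S over the C(52, 3) = 22100 subsets S of size 3, where X_S = 1 if the K_3 on S is monochromatic.
For a fixed S, the K_3 on S has C(3, 2) = 3 edges. P[all 3 edges red] = (1/2)^3, and likewise for blue, so P[monochromatic] = 2·(1/2)^3 = 2^{1 − 3} = 1/4.
By linearity: E[X] = C(52, 3) · 2^{1 − 3} = 22100 · 1/4 = 5525.
Numerically: E[X] ≈ 5525.000.

E[X] = C(52,3)·2^(1−C(3,2)) = 5525 ≈ 5525.000.


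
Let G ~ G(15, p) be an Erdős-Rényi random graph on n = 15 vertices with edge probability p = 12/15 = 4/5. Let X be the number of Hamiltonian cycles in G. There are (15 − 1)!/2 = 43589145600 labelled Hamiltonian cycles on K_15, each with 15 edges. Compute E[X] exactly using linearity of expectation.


K_15 has (15 − 1)!/2 = 43589145600 labelled Hamiltonian cycles.
For each such Hamiltonian cycle H, let X_H = 1 if all 15 edges of H are present in G. Then P[X_H = 1] = p^{15} = (4/5)^{15} = 1073741824/30517578125.
By linearity: E[X] = Σ_H E[X_H] = 43589145600 · p^{15} = 43589145600 · 1073741824/30517578125 = 1872139548125822976/1220703125.
Numerically: E[X] ≈ 1.53366e+09.

E[X] = 43589145600 · (4/5)^{15} = 1872139548125822976/1220703125 ≈ 1.53366e+09.


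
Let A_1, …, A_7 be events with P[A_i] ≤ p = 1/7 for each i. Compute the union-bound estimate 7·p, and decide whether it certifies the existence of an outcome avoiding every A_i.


Union bound: P[∪_{i=1}^{7} A_i] ≤ Σ_i P[A_i] ≤ 7·p = 7·(1/7) = 1.
Numerically: 1 ≈ 1.000.
Is 1 < 1? NO.
Since the bound 1 is ≥ 1, the union bound is uninformative here; it does NOT by itself certify existence.

7·p = 1 ≈ 1.000; existence NOT certified by the union bound.


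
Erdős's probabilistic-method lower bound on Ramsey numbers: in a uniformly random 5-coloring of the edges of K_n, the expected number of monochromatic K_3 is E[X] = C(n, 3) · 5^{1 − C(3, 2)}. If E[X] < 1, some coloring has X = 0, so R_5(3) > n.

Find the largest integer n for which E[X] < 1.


We need C(n, 3) · 5^{1 − 3} < 1, i.e. C(n, 3) < 5^{3 − 1} = 25.
Check values of n near the boundary:
  n = 3: C(3, 3) = 1; 1 < 25? YES
  n = 4: C(4, 3) = 4; 4 < 25? YES
  n = 5: C(5, 3) = 10; 10 < 25? YES
  n = 6: C(6, 3) = 20; 20 < 25? YES
  n = 7: C(7, 3) = 35; 35 < 25? NO
  n = 8: C(8, 3) = 56; 56 < 25? NO
  n = 9: C(9, 3) = 84; 84 < 25? NO
The largest n with C(n, 3) < 25 is n = 6 (where E[X] = 4/5 ≈ 0.80000). Hence R_5(3) > 6, i.e. R_5(3) ≥ 7.

Largest n = 6; hence R_5(3) > 6.


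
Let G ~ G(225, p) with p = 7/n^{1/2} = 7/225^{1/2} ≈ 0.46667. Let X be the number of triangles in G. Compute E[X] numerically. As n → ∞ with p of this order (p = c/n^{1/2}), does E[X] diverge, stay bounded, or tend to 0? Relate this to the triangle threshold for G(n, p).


Number of potential triangles: C(225, 3) = 1873200.
Each occurs with probability p³ ≈ (0.46667)³ ≈ 1.0162963e-01.
By linearity: E[X] = C(225, 3)·p³ ≈ 1873200 · 1.0162963e-01 ≈ 190372.62222.
Since α = 1/2 < 1, p = c/n^{1/2} ≫ 1/n is above the triangle threshold p ~ 1/n. Asymptotically E[X] ~ (c³/6)·n^{3(1−α)} = (7³/6)·n^{1.5} → ∞; triangles are abundant w.h.p.

E[X] ≈ 190372.62222; in regime p = Θ(1/n^{1/2}) E[X] diverges (above the triangle threshold p ~ 1/n).


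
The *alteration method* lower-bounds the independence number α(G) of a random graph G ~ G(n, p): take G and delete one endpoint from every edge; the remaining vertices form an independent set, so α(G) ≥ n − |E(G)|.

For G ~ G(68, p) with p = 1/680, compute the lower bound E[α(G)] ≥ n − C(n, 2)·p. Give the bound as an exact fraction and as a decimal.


E[|E(G)|] = C(68, 2)·p = 2278 · (1/680) = 67/20.
E[α(G)] ≥ n − E[|E(G)|] = 68 − 67/20 = 1293/20.
Numerically: ≈ 64.65000.
(This is only a lower bound; the true E[α(G)] may be larger.)

E[α(G)] ≥ 1293/20 ≈ 64.65000.


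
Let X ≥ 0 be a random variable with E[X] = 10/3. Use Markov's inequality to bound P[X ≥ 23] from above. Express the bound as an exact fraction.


μ = E[X] = 10/3, a = 23.
Markov: P[X ≥ 23] ≤ μ/a = (10/3)/23 = 10/69.
Numerically: ≈ 0.1449.
(Since a = 23 > μ = 3.3333, the bound 10/69 is < 1 and informative.)

P[X ≥ 23] ≤ 10/69 ≈ 0.1449.


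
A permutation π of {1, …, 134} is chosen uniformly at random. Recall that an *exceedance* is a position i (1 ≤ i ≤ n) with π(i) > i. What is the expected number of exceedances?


Write X = Σ_{i=1}^{134} X_i, where X_i = 1_{π(i) > i}.
For each fixed i, π(i) is uniform over {1, …, 134} (marginal of a uniform permutation), so P[π(i) > i] = (n − i)/n. Summing: Σ_{i=1}^{134} (n − i)/n = (0 + 1 + … + 133)/134 = 134(134 − 1)/(2·134) = (134 − 1)/2.
Hence E[X] = Σ_{i=1}^{134} (134 − i)/134 = 133/2 ≈ 66.50000.

E[X] = 133/2 = 66.50000.


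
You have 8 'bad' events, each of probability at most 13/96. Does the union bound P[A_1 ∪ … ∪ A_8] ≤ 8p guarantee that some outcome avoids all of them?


Union bound: P[∪_{i=1}^{8} A_i] ≤ Σ_i P[A_i] ≤ 8·p = 8·(13/96) = 13/12.
Numerically: 13/12 ≈ 1.0833.
Is 13/12 < 1? NO.
Since the bound 13/12 is ≥ 1, the union bound is uninformative here; it does NOT by itself certify existence.

8·p = 13/12 ≈ 1.0833; existence NOT certified by the union bound.


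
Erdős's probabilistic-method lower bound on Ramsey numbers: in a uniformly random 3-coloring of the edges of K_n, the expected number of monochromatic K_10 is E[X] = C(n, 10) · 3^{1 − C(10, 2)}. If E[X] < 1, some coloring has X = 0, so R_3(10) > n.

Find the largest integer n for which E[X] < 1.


We need C(n, 10) · 3^{1 − 45} < 1, i.e. C(n, 10) < 3^{45 − 1} = 984770902183611232881.
Check values of n near the boundary:
  n = 571: C(571, 10) = 937951290893172842001; 937951290893172842001 < 984770902183611232881? YES
  n = 572: C(572, 10) = 954640815642161682606; 954640815642161682606 < 984770902183611232881? YES
  n = 573: C(573, 10) = 971597135635805762226; 971597135635805762226 < 984770902183611232881? YES
  n = 574: C(574, 10) = 988824035203816502691; 988824035203816502691 < 984770902183611232881? NO
The largest n with C(n, 10) < 984770902183611232881 is n = 573 (where E[X] = 35985079097622435638/36472996377170786403 ≈ 0.9866). Hence R_3(10) > 573, i.e. R_3(10) ≥ 574.

Largest n = 573; hence R_3(10) > 573.


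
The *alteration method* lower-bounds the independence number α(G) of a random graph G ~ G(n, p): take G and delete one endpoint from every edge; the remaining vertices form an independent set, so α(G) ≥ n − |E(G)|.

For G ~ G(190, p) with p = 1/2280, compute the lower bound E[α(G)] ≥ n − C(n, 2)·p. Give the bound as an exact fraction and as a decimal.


E[|E(G)|] = C(190, 2)·p = 17955 · (1/2280) = 63/8.
E[α(G)] ≥ n − E[|E(G)|] = 190 − 63/8 = 1457/8.
Numerically: ≈ 182.125.
(This is only a lower bound; the true E[α(G)] may be larger.)

E[α(G)] ≥ 1457/8 ≈ 182.125.


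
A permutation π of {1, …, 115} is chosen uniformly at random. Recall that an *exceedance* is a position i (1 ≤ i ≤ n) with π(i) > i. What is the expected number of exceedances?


Write X = Σ_{i=1}^{115} X_i, where X_i = 1_{π(i) > i}.
For each fixed i, π(i) is uniform over {1, …, 115} (marginal of a uniform permutation), so P[π(i) > i] = (n − i)/n. Summing: Σ_{i=1}^{115} (n − i)/n = (0 + 1 + … + 114)/115 = 115(115 − 1)/(2·115) = (115 − 1)/2.
Hence E[X] = Σ_{i=1}^{115} (115 − i)/115 = 57 ≈ 57.00000.

E[X] = 57 = 57.00000.


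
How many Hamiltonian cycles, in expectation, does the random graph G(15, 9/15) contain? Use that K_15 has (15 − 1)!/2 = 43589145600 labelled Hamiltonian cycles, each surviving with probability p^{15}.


K_15 has (15 − 1)!/2 = 43589145600 labelled Hamiltonian cycles.
For each such Hamiltonian cycle H, let X_H = 1 if all 15 edges of H are present in G. Then P[X_H = 1] = p^{15} = (3/5)^{15} = 14348907/30517578125.
Summing the indicators: E[X] = Σ_H E[X_H] = 43589145600 · p^{15} = 43589145600 · 14348907/30517578125 = 25018263856954368/1220703125.
Numerically: E[X] ≈ 2.0495e+07.

E[X] = 43589145600 · (3/5)^{15} = 25018263856954368/1220703125 ≈ 2.0495e+07.


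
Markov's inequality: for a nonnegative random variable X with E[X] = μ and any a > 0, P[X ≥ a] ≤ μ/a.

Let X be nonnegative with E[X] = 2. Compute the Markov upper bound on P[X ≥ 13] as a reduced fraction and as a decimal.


μ = E[X] = 2, a = 13.
Markov: P[X ≥ 13] ≤ μ/a = (2)/13 = 2/13.
Numerically: ≈ 0.15385.
(Since a = 13 > μ = 2.00000, the bound 2/13 is < 1 and informative.)

P[X ≥ 13] ≤ 2/13 ≈ 0.15385.


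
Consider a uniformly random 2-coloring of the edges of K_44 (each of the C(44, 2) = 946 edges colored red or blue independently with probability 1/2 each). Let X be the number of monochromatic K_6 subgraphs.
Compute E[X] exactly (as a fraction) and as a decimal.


Let X = Σ_S X_S over the C(44, 6) = 7059052 subsets S of size 6, where X_S = 1 if the K_6 on S is monochromatic.
For a fixed S, the K_6 on S has C(6, 2) = 15 edges. P[all 15 edges red] = (1/2)^15, and likewise for blue, so P[monochromatic] = 2·(1/2)^15 = 2^{1 − 15} = 1/16384.
By linearity: E[X] = C(44, 6) · 2^{1 − 15} = 7059052 · 1/16384 = 1764763/4096.
Numerically: E[X] ≈ 430.85034.

E[X] = C(44,6)·2^(1−C(6,2)) = 1764763/4096 ≈ 430.85034.


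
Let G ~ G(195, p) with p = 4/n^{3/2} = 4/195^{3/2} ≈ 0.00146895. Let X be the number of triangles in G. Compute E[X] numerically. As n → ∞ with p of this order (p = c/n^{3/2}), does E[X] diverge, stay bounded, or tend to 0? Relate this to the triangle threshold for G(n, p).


Number of potential triangles: C(195, 3) = 1216865.
Each occurs with probability p³ ≈ (0.00146895)³ ≈ 3.16974425e-09.
By linearity: E[X] = C(195, 3)·p³ ≈ 1216865 · 3.16974425e-09 ≈ 0.003857.
Since α = 3/2 > 1, p = c/n^{3/2} = o(1/n) is below the triangle threshold p ~ 1/n. Asymptotically E[X] ~ (c³/6)·n^{3(1−α)} = (4³/6)·n^{-1.5} → 0, so by Markov's inequality G has no triangles w.h.p.

E[X] ≈ 0.003857; in regime p = Θ(1/n^{3/2}) E[X] tends to 0 (below the triangle threshold p ~ 1/n).


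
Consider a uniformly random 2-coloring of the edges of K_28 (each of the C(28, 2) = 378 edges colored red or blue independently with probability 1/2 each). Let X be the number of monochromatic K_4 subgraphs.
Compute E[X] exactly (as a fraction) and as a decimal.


Let X = Σ_S X_S over the C(28, 4) = 20475 subsets S of size 4, where X_S = 1 if the K_4 on S is monochromatic.
For a fixed S, the K_4 on S has C(4, 2) = 6 edges. P[all 6 edges red] = (1/2)^6, and likewise for blue, so P[monochromatic] = 2·(1/2)^6 = 2^{1 − 6} = 1/32.
By linearity: E[X] = C(28, 4) · 2^{1 − 6} = 20475 · 1/32 = 20475/32.
Numerically: E[X] ≈ 639.8438.

E[X] = C(28,4)·2^(1−C(4,2)) = 20475/32 ≈ 639.8438.


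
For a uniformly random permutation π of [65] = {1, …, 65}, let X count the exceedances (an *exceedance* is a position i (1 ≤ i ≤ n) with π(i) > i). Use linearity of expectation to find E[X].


Write X = Σ_{i=1}^{65} X_i, where X_i = 1_{π(i) > i}.
For each fixed i, π(i) is uniform over {1, …, 65} (marginal of a uniform permutation), so P[π(i) > i] = (n − i)/n. Summing: Σ_{i=1}^{65} (n − i)/n = (0 + 1 + … + 64)/65 = 65(65 − 1)/(2·65) = (65 − 1)/2.
Hence E[X] = Σ_{i=1}^{65} (65 − i)/65 = 32 ≈ 32.000000.

E[X] = 32 = 32.000000.


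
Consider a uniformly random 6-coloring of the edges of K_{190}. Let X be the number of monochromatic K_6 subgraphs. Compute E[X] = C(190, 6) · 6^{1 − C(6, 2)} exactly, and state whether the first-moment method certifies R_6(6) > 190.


E[X] = C(190, 6) · 6^{1 − 15} = 60334683255 · 6^{−14} = 60334683255/78364164096.
As a reduced fraction: E[X] = 6703853695/8707129344 ≈ 0.7699270.
Is E[X] < 1? YES.
Since E[X] < 1, there exists a 6-coloring of K_{190} with no monochromatic K_6; hence R_6(6) > 190.

E[X] = 6703853695/8707129344 ≈ 0.7699270; E[X] < 1, so R_6(6) > 190.


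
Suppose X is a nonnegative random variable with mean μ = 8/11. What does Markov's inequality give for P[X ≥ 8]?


μ = E[X] = 8/11, a = 8.
Markov: P[X ≥ 8] ≤ μ/a = (8/11)/8 = 1/11.
Numerically: ≈ 0.09091.
(Since a = 8 > μ = 0.72727, the bound 1/11 is < 1 and informative.)

P[X ≥ 8] ≤ 1/11 ≈ 0.09091.


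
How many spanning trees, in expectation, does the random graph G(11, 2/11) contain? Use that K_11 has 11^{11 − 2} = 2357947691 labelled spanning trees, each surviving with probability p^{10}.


K_11 has 11^{11 − 2} = 2357947691 labelled spanning trees.
For each such spanning tree H, let X_H = 1 if all 10 edges of H are present in G. Then P[X_H = 1] = p^{10} = (2/11)^{10} = 1024/25937424601.
By linearity: E[X] = Σ_H E[X_H] = 2357947691 · p^{10} = 2357947691 · 1024/25937424601 = 1024/11.
Numerically: E[X] ≈ 93.091.

E[X] = 2357947691 · (2/11)^{10} = 1024/11 ≈ 93.091.


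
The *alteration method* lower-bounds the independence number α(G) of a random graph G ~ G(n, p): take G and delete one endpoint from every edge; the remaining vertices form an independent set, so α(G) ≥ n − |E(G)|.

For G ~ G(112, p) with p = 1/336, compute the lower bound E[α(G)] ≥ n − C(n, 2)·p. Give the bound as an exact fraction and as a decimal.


E[|E(G)|] = C(112, 2)·p = 6216 · (1/336) = 37/2.
E[α(G)] ≥ n − E[|E(G)|] = 112 − 37/2 = 187/2.
Numerically: ≈ 93.500000.
(This is only a lower bound; the true E[α(G)] may be larger.)

E[α(G)] ≥ 187/2 ≈ 93.500000.


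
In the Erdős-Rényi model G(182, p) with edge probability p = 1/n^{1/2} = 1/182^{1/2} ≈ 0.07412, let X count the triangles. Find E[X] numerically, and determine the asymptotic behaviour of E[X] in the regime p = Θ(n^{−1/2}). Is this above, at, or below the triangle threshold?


Number of potential triangles: C(182, 3) = 988260.
Each occurs with probability p³ ≈ (0.07412)³ ≈ 4.072798e-04.
By linearity: E[X] = C(182, 3)·p³ ≈ 988260 · 4.072798e-04 ≈ 402.4984.
Since α = 1/2 < 1, p = c/n^{1/2} ≫ 1/n is above the triangle threshold p ~ 1/n. Asymptotically E[X] ~ (c³/6)·n^{3(1−α)} = (1³/6)·n^{1.5} → ∞; triangles are abundant w.h.p.

E[X] ≈ 402.4984; in regime p = Θ(1/n^{1/2}) E[X] diverges (above the triangle threshold p ~ 1/n).


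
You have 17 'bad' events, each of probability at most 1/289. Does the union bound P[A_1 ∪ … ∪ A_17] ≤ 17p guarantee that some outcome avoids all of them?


Union bound: P[∪_{i=1}^{17} A_i] ≤ Σ_i P[A_i] ≤ 17·p = 17·(1/289) = 1/17.
Numerically: 1/17 ≈ 0.05882.
Is 1/17 < 1? YES.
Since P[∪ A_i] ≤ 1/17 < 1, the complement has P[∩ A_i^c] ≥ 1 − 1/17 = 16/17 > 0, so some outcome avoids every A_i.

17·p = 1/17 ≈ 0.05882; existence CERTIFIED by the union bound.


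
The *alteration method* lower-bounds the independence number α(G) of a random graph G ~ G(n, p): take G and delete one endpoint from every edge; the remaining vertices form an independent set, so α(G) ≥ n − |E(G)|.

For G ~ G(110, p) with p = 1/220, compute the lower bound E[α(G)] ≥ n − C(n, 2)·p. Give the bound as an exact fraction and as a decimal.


E[|E(G)|] = C(110, 2)·p = 5995 · (1/220) = 109/4.
E[α(G)] ≥ n − E[|E(G)|] = 110 − 109/4 = 331/4.
Numerically: ≈ 82.750000.
(This is only a lower bound; the true E[α(G)] may be larger.)

E[α(G)] ≥ 331/4 ≈ 82.750000.


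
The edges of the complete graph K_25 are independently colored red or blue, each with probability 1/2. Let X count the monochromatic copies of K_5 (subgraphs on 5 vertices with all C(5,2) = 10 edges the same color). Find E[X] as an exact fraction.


Let X = Σ_S X_S over the C(25, 5) = 53130 subsets S of size 5, where X_S = 1 if the K_5 on S is monochromatic.
For a fixed S, the K_5 on S has C(5, 2) = 10 edges. P[all 10 edges red] = (1/2)^10, and likewise for blue, so P[monochromatic] = 2·(1/2)^10 = 2^{1 − 10} = 1/512.
By linearity of expectation: E[X] = C(25, 5) · 2^{1 − 10} = 53130 · 1/512 = 26565/256.
Numerically: E[X] ≈ 103.76953.

E[X] = C(25,5)·2^(1−C(5,2)) = 26565/256 ≈ 103.76953.


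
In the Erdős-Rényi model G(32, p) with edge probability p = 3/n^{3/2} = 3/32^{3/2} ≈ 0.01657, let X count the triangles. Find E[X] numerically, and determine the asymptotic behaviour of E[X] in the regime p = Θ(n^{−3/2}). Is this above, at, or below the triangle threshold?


Number of potential triangles: C(32, 3) = 4960.
Each occurs with probability p³ ≈ (0.01657)³ ≈ 4.551860e-06.
By linearity: E[X] = C(32, 3)·p³ ≈ 4960 · 4.551860e-06 ≈ 0.0226.
Since α = 3/2 > 1, p = c/n^{3/2} = o(1/n) is below the triangle threshold p ~ 1/n. Asymptotically E[X] ~ (c³/6)·n^{3(1−α)} = (3³/6)·n^{-1.5} → 0, so by Markov's inequality G has no triangles w.h.p.

E[X] ≈ 0.0226; in regime p = Θ(1/n^{3/2}) E[X] tends to 0 (below the triangle threshold p ~ 1/n).


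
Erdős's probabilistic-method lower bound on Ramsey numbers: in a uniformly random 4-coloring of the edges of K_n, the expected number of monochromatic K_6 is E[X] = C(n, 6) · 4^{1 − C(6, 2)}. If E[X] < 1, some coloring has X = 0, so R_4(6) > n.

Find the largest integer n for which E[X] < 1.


We need C(n, 6) · 4^{1 − 15} < 1, i.e. C(n, 6) < 4^{15 − 1} = 268435456.
Check values of n near the boundary:
  n = 74: C(74, 6) = 185250786; 185250786 < 268435456? YES
  n = 75: C(75, 6) = 201359550; 201359550 < 268435456? YES
  n = 76: C(76, 6) = 218618940; 218618940 < 268435456? YES
  n = 77: C(77, 6) = 237093780; 237093780 < 268435456? YES
  n = 78: C(78, 6) = 256851595; 256851595 < 268435456? YES
  n = 79: C(79, 6) = 277962685; 277962685 < 268435456? NO
  n = 80: C(80, 6) = 300500200; 300500200 < 268435456? NO
  n = 81: C(81, 6) = 324540216; 324540216 < 268435456? NO
The largest n with C(n, 6) < 268435456 is n = 78 (where E[X] = 256851595/268435456 ≈ 0.9568). Hence R_4(6) > 78, i.e. R_4(6) ≥ 79.

Largest n = 78; hence R_4(6) > 78.
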